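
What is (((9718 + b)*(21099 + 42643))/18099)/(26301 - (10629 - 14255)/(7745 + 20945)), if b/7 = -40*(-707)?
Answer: 31649399980870/1138094253357 ≈ 27.809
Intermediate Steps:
b = 197960 (b = 7*(-40*(-707)) = 7*28280 = 197960)
(((9718 + b)*(21099 + 42643))/18099)/(26301 - (10629 - 14255)/(7745 + 20945)) = (((9718 + 197960)*(21099 + 42643))/18099)/(26301 - (10629 - 14255)/(7745 + 20945)) = ((207678*63742)*(1/18099))/(26301 - (-3626)/28690) = (13237811076*(1/18099))/(26301 - (-3626)/28690) = 4412603692/(6033*(26301 - 1*(-1813/14345))) = 4412603692/(6033*(26301 + 1813/14345)) = 4412603692/(6033*(377289658/14345)) = (4412603692/6033)*(14345/377289658) = 31649399980870/1138094253357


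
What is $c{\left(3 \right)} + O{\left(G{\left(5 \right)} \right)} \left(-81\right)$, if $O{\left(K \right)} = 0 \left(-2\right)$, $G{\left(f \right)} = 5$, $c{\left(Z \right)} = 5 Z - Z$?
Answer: $12$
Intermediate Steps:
$c{\left(Z \right)} = 4 Z$
$O{\left(K \right)} = 0$
$c{\left(3 \right)} + O{\left(G{\left(5 \right)} \right)} \left(-81\right) = 4 \cdot 3 + 0 \left(-81\right) = 12 + 0 = 12$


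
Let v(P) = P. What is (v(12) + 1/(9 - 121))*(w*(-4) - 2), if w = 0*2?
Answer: -1343/56 ≈ -23.982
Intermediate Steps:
w = 0
(v(12) + 1/(9 - 121))*(w*(-4) - 2) = (12 + 1/(9 - 121))*(0*(-4) - 2) = (12 + 1/(-112))*(0 - 2) = (12 - 1/112)*(-2) = (1343/112)*(-2) = -1343/56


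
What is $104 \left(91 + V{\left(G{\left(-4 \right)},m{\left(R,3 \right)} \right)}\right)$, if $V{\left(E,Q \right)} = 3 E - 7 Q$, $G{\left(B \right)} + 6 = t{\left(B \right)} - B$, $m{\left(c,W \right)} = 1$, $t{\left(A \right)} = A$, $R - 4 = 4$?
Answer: $6864$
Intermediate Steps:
$R = 8$ ($R = 4 + 4 = 8$)
$G{\left(B \right)} = -6$ ($G{\left(B \right)} = -6 + \left(B - B\right) = -6 + 0 = -6$)
$V{\left(E,Q \right)} = - 7 Q + 3 E$
$104 \left(91 + V{\left(G{\left(-4 \right)},m{\left(R,3 \right)} \right)}\right) = 104 \left(91 + \left(\left(-7\right) 1 + 3 \left(-6\right)\right)\right) = 104 \left(91 - 25\right) = 104 \cdot 66 = 6864$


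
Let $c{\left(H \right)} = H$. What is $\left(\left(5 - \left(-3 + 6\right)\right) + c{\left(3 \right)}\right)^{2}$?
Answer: $25$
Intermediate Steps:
$\left(\left(5 - \left(-3 + 6\right)\right) + c{\left(3 \right)}\right)^{2} = \left(\left(5 - \left(-3 + 6\right)\right) + 3\right)^{2} = \left(\left(5 - 3\right) + 3\right)^{2} = \left(2 + 3\right)^{2} = 5^{2} = 25$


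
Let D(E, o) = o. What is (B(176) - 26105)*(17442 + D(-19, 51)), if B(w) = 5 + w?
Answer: -453488532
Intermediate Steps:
(B(176) - 26105)*(17442 + D(-19, 51)) = ((5 + 176) - 26105)*(17442 + 51) = (181 - 26105)*17493 = -25924*17493 = -453488532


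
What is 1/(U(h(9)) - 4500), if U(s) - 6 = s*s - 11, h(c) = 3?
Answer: -1/4496 ≈ -0.00022242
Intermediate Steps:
U(s) = -5 + s**2 (U(s) = 6 + (s*s - 11) = 6 + (s**2 - 11) = 6 + (-11 + s**2) = -5 + s**2)
1/(U(h(9)) - 4500) = 1/((-5 + 3**2) - 4500) = 1/((-5 + 9) - 4500) = 1/(4 - 4500) = 1/(-4496) = -1/4496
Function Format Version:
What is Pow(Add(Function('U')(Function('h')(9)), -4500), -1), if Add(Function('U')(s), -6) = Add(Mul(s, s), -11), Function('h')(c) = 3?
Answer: Rational(-1, 4496) ≈ -0.00022242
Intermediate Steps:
Function('U')(s) = Add(-5, Pow(s, 2)) (Function('U')(s) = Add(6, Add(Mul(s, s), -11)) = Add(6, Add(Pow(s, 2), -11)) = Add(6, Add(-11, Pow(s, 2))) = Add(-5, Pow(s, 2)))
Pow(Add(Function('U')(Function('h')(9)), -4500), -1) = Pow(Add(Add(-5, Pow(3, 2)), -4500), -1) = Pow(Add(Add(-5, 9), -4500), -1) = Pow(Add(4, -4500), -1) = Pow(-4496, -1) = Rational(-1, 4496)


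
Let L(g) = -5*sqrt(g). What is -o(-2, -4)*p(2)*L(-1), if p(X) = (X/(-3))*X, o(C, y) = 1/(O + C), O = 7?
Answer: -4*I/3 ≈ -1.3333*I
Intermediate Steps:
o(C, y) = 1/(7 + C)
p(X) = -X**2/3 (p(X) = (X*(-1/3))*X = (-X/3)*X = -X**2/3)
-o(-2, -4)*p(2)*L(-1) = -(-1/3*2**2)/(7 - 2)*(-5*I) = -(-1/3*4)/5*(-5*I) = -(1/5)*(-4/3)*(-5*I) = -(-4)*(-5*I)/15 = -4*I/3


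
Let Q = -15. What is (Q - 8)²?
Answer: 529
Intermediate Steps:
(Q - 8)² = (-15 - 8)² = (-23)² = 529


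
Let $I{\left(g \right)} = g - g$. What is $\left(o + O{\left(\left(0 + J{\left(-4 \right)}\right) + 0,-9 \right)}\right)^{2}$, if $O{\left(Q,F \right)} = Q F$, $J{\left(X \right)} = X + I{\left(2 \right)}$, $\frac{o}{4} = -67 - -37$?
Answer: $7056$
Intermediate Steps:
$I{\left(g \right)} = 0$
$o = -120$ ($o = 4 \left(-67 - -37\right) = 4 \left(-67 + 37\right) = 4 \left(-30\right) = -120$)
$J{\left(X \right)} = X$ ($J{\left(X \right)} = X + 0 = X$)
$O{\left(Q,F \right)} = F Q$
$\left(o + O{\left(\left(0 + J{\left(-4 \right)}\right) + 0,-9 \right)}\right)^{2} = \left(-120 - 9 \left(\left(0 - 4\right) + 0\right)\right)^{2} = \left(-120 - 9 \left(-4 + 0\right)\right)^{2} = \left(-120 - -36\right)^{2} = \left(-120 + 36\right)^{2} = \left(-84\right)^{2} = 7056$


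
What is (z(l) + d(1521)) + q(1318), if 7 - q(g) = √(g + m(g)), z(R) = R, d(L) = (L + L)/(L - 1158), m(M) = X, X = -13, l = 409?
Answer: 51350/121 - 3*√145 ≈ 388.26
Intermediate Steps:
m(M) = -13
d(L) = 2*L/(-1158 + L) (d(L) = (2*L)/(-1158 + L) = 2*L/(-1158 + L))
q(g) = 7 - √(-13 + g) (q(g) = 7 - √(g - 13) = 7 - √(-13 + g))
(z(l) + d(1521)) + q(1318) = (409 + 2*1521/(-1158 + 1521)) + (7 - √(-13 + 1318)) = (409 + 2*1521/363) + (7 - √1305) = (409 + 2*1521*(1/363)) + (7 - 3*√145) = (409 + 1014/121) + (7 - 3*√145) = 50503/121 + (7 - 3*√145) = 51350/121 - 3*√145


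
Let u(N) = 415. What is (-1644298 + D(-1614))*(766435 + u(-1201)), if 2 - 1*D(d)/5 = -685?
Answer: -1258295791550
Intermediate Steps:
D(d) = 3435 (D(d) = 10 - 5*(-685) = 10 + 3425 = 3435)
(-1644298 + D(-1614))*(766435 + u(-1201)) = (-1644298 + 3435)*(766435 + 415) = -1640863*766850 = -1258295791550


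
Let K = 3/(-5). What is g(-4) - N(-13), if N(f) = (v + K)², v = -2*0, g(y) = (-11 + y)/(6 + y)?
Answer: -393/50 ≈ -7.8600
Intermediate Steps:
g(y) = (-11 + y)/(6 + y)
K = -⅗ (K = 3*(-⅕) = -⅗ ≈ -0.60000)
v = 0
N(f) = 9/25 (N(f) = (0 - ⅗)² = (-⅗)² = 9/25)
g(-4) - N(-13) = (-11 - 4)/(6 - 4) - 1*9/25 = -15/2 - 9/25 = -393/50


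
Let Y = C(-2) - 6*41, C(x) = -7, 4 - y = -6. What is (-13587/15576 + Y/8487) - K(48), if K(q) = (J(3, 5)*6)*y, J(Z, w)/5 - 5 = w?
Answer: -5749272313/1915848 ≈ -3000.9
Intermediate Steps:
y = 10 (y = 4 - 1*(-6) = 4 + 6 = 10)
J(Z, w) = 25 + 5*w
K(q) = 3000 (K(q) = ((25 + 5*5)*6)*10 = ((25 + 25)*6)*10 = (50*6)*10 = 300*10 = 3000)
Y = -253 (Y = -7 - 6*41 = -7 - 246 = -253)
(-13587/15576 + Y/8487) - K(48) = (-13587/15576 - 253/8487) - 1*3000 = (-13587*1/15576 - 253*1/8487) - 3000 = (-4529/5192 - 11/369) - 3000 = -1728313/1915848 - 3000 = -5749272313/1915848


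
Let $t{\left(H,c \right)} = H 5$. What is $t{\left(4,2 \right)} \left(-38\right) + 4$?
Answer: $-756$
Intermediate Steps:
$t{\left(H,c \right)} = 5 H$
$t{\left(4,2 \right)} \left(-38\right) + 4 = 5 \cdot 4 \left(-38\right) + 4 = 20 \left(-38\right) + 4 = -760 + 4 = -756$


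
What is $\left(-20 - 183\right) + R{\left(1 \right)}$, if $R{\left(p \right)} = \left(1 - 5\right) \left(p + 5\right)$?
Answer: $-227$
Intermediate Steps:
$R{\left(p \right)} = -20 - 4 p$ ($R{\left(p \right)} = - 4 \left(5 + p\right) = -20 - 4 p$)
$\left(-20 - 183\right) + R{\left(1 \right)} = \left(-20 - 183\right) - 24 = -203 - 24 = -227$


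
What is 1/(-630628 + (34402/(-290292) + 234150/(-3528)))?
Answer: -677348/427199649757 ≈ -1.5856e-6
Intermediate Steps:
1/(-630628 + (34402/(-290292) + 234150/(-3528))) = 1/(-630628 + (34402*(-1/290292) + 234150*(-1/3528))) = 1/(-630628 + (-17201/145146 - 5575/84)) = 1/(-630628 - 45035213/677348) = 1/(-427199649757/677348) = -677348/427199649757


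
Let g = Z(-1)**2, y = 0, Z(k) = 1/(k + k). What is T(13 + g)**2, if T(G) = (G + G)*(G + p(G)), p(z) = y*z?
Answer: 7890481/64 ≈ 1.2329e+5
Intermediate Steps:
Z(k) = 1/(2*k)
g = 1/4 (g = ((1/2)/(-1))**2 = ((1/2)*(-1))**2 = (-1/2)**2 = 1/4 ≈ 0.25000)
p(z) = 0 (p(z) = 0*z = 0)
T(G) = 2*G**2 (T(G) = (G + G)*(G + 0) = (2*G)*G = 2*G**2)
T(13 + g)**2 = (2*(13 + 1/4)**2)**2 = (2*(53/4)**2)**2 = (2*(2809/16))**2 = (2809/8)**2 = 7890481/64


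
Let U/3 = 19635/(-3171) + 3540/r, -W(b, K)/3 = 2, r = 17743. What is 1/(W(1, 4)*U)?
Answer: 2679193/288992970 ≈ 0.0092708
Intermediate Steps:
W(b, K) = -6 (W(b, K) = -3*2 = -6)
U = -48165495/2679193 (U = 3*(19635/(-3171) + 3540/17743) = 3*(19635*(-1/3171) + 3540*(1/17743)) = 3*(-935/151 + 3540/17743) = 3*(-16055165/2679193) = -48165495/2679193 ≈ -17.978)
1/(W(1, 4)*U) = 1/(-6*(-48165495/2679193)) = 1/(288992970/2679193) = 2679193/288992970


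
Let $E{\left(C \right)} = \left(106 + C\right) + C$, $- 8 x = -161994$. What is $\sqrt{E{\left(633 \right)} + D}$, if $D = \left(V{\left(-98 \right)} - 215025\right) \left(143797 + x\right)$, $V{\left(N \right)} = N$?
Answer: $\frac{i \sqrt{141160480267}}{2} \approx 1.8786 \cdot 10^{5} i$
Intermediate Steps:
$x = \frac{80997}{4}$ ($x = \left(- \frac{1}{8}\right) \left(-161994\right) = \frac{80997}{4} \approx 20249.0$)
$E{\left(C \right)} = 106 + 2 C$
$D = - \frac{141160485755}{4}$ ($D = \left(-98 - 215025\right) \left(143797 + \frac{80997}{4}\right) = \left(-215123\right) \frac{656185}{4} = - \frac{141160485755}{4} \approx -3.529 \cdot 10^{10}$)
$\sqrt{E{\left(633 \right)} + D} = \sqrt{\left(106 + 2 \cdot 633\right) - \frac{141160485755}{4}} = \sqrt{\left(106 + 1266\right) - \frac{141160485755}{4}} = \sqrt{1372 - \frac{141160485755}{4}} = \sqrt{- \frac{141160480267}{4}} = \frac{i \sqrt{141160480267}}{2}$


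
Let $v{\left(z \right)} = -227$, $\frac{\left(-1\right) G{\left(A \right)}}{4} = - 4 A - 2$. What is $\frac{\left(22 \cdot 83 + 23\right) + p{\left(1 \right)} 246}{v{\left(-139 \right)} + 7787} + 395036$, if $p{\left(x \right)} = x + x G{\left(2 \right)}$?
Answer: $\frac{85328117}{216} \approx 3.9504 \cdot 10^{5}$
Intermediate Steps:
$G{\left(A \right)} = 8 + 16 A$ ($G{\left(A \right)} = - 4 \left(- 4 A - 2\right) = - 4 \left(-2 - 4 A\right) = 8 + 16 A$)
$p{\left(x \right)} = 41 x$ ($p{\left(x \right)} = x + x \left(8 + 16 \cdot 2\right) = x + x \left(8 + 32\right) = x + x 40 = x + 40 x = 41 x$)
$\frac{\left(22 \cdot 83 + 23\right) + p{\left(1 \right)} 246}{v{\left(-139 \right)} + 7787} + 395036 = \frac{\left(22 \cdot 83 + 23\right) + 41 \cdot 1 \cdot 246}{-227 + 7787} + 395036 = \frac{\left(1826 + 23\right) + 41 \cdot 246}{7560} + 395036 = \left(1849 + 10086\right) \frac{1}{7560} + 395036 = 11935 \cdot \frac{1}{7560} + 395036 = \frac{341}{216} + 395036 = \frac{85328117}{216}$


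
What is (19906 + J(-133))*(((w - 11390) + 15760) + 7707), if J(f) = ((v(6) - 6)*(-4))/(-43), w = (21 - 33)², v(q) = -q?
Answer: 10460076110/43 ≈ 2.4326e+8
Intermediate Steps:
w = 144 (w = (-12)² = 144)
J(f) = -48/43 (J(f) = ((-1*6 - 6)*(-4))/(-43) = ((-6 - 6)*(-4))*(-1/43) = -12*(-4)*(-1/43) = 48*(-1/43) = -48/43)
(19906 + J(-133))*(((w - 11390) + 15760) + 7707) = (19906 - 48/43)*(((144 - 11390) + 15760) + 7707) = 855910*((-11246 + 15760) + 7707)/43 = 855910*(4514 + 7707)/43 = (855910/43)*12221 = 10460076110/43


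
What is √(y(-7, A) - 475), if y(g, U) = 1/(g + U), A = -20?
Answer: 11*I*√318/9 ≈ 21.795*I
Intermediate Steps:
y(g, U) = 1/(U + g)
√(y(-7, A) - 475) = √(1/(-20 - 7) - 475) = √(1/(-27) - 475) = √(-1/27 - 475) = √(-12826/27) = 11*I*√318/9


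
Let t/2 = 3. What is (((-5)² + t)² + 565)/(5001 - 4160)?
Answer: 1526/841 ≈ 1.8145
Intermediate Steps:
t = 6 (t = 2*3 = 6)
(((-5)² + t)² + 565)/(5001 - 4160) = (((-5)² + 6)² + 565)/(5001 - 4160) = ((25 + 6)² + 565)/841 = (31² + 565)*(1/841) = (961 + 565)*(1/841) = 1526*(1/841) = 1526/841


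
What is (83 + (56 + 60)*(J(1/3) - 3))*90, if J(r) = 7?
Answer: 49230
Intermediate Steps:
(83 + (56 + 60)*(J(1/3) - 3))*90 = (83 + (56 + 60)*(7 - 3))*90 = (83 + 116*4)*90 = (83 + 464)*90 = 547*90 = 49230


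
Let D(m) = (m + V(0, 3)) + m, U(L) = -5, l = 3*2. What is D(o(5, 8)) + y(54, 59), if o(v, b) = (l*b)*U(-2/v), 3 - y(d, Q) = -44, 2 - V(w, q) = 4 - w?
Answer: -435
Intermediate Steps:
V(w, q) = -2 + w (V(w, q) = 2 - (4 - w) = 2 + (-4 + w) = -2 + w)
l = 6
y(d, Q) = 47 (y(d, Q) = 3 - 1*(-44) = 3 + 44 = 47)
o(v, b) = -30*b (o(v, b) = (6*b)*(-5) = -30*b)
D(m) = -2 + 2*m (D(m) = (m + (-2 + 0)) + m = (m - 2) + m = (-2 + m) + m = -2 + 2*m)
D(o(5, 8)) + y(54, 59) = (-2 + 2*(-30*8)) + 47 = (-2 + 2*(-240)) + 47 = (-2 - 480) + 47 = -482 + 47 = -435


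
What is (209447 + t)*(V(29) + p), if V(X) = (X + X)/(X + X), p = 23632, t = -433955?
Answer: -5305797564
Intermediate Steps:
V(X) = 1 (V(X) = (2*X)/((2*X)) = (2*X)*(1/(2*X)) = 1)
(209447 + t)*(V(29) + p) = (209447 - 433955)*(1 + 23632) = -224508*23633 = -5305797564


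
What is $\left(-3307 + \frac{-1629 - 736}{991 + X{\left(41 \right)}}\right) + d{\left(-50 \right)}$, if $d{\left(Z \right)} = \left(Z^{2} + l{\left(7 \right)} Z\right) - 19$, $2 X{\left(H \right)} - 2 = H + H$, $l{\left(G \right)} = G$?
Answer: $- \frac{1217173}{1033} \approx -1178.3$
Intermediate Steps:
$X{\left(H \right)} = 1 + H$ ($X{\left(H \right)} = 1 + \frac{H + H}{2} = 1 + \frac{2 H}{2} = 1 + H$)
$d{\left(Z \right)} = -19 + Z^{2} + 7 Z$ ($d{\left(Z \right)} = \left(Z^{2} + 7 Z\right) - 19 = -19 + Z^{2} + 7 Z$)
$\left(-3307 + \frac{-1629 - 736}{991 + X{\left(41 \right)}}\right) + d{\left(-50 \right)} = \left(-3307 + \frac{-1629 - 736}{991 + \left(1 + 41\right)}\right) + \left(-19 + \left(-50\right)^{2} + 7 \left(-50\right)\right) = \left(-3307 + \frac{-1629 - 736}{991 + 42}\right) - -2131 = \left(-3307 - \frac{2365}{1033}\right) + 2131 = - \frac{3418496}{1033} + 2131 = - \frac{1217173}{1033}$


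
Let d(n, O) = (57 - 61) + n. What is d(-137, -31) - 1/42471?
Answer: -5988412/42471 ≈ -141.00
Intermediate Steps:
d(n, O) = -4 + n
d(-137, -31) - 1/42471 = (-4 - 137) - 1/42471 = -141 - 1*1/42471 = -141 - 1/42471 = -5988412/42471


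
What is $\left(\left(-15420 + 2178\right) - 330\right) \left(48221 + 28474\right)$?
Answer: $-1040904540$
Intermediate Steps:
$\left(\left(-15420 + 2178\right) - 330\right) \left(48221 + 28474\right) = \left(-13242 - 330\right) 76695 = \left(-13572\right) 76695 = -1040904540$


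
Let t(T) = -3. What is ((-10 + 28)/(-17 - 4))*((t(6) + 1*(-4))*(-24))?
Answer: -144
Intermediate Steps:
((-10 + 28)/(-17 - 4))*((t(6) + 1*(-4))*(-24)) = ((-10 + 28)/(-17 - 4))*((-3 + 1*(-4))*(-24)) = (18/(-21))*((-3 - 4)*(-24)) = (18*(-1/21))*(-7*(-24)) = -6/7*168 = -144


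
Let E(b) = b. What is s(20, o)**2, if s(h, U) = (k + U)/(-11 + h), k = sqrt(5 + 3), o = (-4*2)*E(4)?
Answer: 344/27 - 128*sqrt(2)/81 ≈ 10.506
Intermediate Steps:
o = -32 (o = -4*2*4 = -8*4 = -32)
k = 2*sqrt(2) (k = sqrt(8) = 2*sqrt(2) ≈ 2.8284)
s(h, U) = (U + 2*sqrt(2))/(-11 + h) (s(h, U) = (2*sqrt(2) + U)/(-11 + h) = (U + 2*sqrt(2))/(-11 + h))
s(20, o)**2 = ((-32 + 2*sqrt(2))/(-11 + 20))**2 = ((-32 + 2*sqrt(2))/9)**2 = (-32/9 + 2*sqrt(2)/9)**2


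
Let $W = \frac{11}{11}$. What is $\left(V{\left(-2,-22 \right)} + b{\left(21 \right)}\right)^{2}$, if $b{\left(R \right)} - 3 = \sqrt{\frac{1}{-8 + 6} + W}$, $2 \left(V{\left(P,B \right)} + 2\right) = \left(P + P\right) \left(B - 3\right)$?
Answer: $\frac{\left(102 + \sqrt{2}\right)^{2}}{4} \approx 2673.6$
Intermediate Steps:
$W = 1$ ($W = 11 \cdot \frac{1}{11} = 1$)
$V{\left(P,B \right)} = -2 + P \left(-3 + B\right)$ ($V{\left(P,B \right)} = -2 + \frac{\left(P + P\right) \left(B - 3\right)}{2} = -2 + \frac{2 P \left(-3 + B\right)}{2} = -2 + P \left(-3 + B\right)$)
$b{\left(R \right)} = 3 + \frac{\sqrt{2}}{2}$ ($b{\left(R \right)} = 3 + \sqrt{\frac{1}{-8 + 6} + 1} = 3 + \sqrt{\frac{1}{-2} + 1} = 3 + \sqrt{- \frac{1}{2} + 1} = 3 + \sqrt{\frac{1}{2}} = 3 + \frac{\sqrt{2}}{2}$)
$\left(V{\left(-2,-22 \right)} + b{\left(21 \right)}\right)^{2} = \left(\left(-2 - -6 - -44\right) + \left(3 + \frac{\sqrt{2}}{2}\right)\right)^{2} = \left(\left(-2 + 6 + 44\right) + \left(3 + \frac{\sqrt{2}}{2}\right)\right)^{2} = \left(48 + \left(3 + \frac{\sqrt{2}}{2}\right)\right)^{2} = \left(51 + \frac{\sqrt{2}}{2}\right)^{2}$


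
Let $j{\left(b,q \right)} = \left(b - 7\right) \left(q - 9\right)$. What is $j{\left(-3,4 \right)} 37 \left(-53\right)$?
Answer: $-98050$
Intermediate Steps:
$j{\left(b,q \right)} = \left(-9 + q\right) \left(-7 + b\right)$ ($j{\left(b,q \right)} = \left(-7 + b\right) \left(-9 + q\right) = \left(-9 + q\right) \left(-7 + b\right)$)
$j{\left(-3,4 \right)} 37 \left(-53\right) = \left(63 - -27 - 28 - 12\right) 37 \left(-53\right) = \left(63 + 27 - 28 - 12\right) 37 \left(-53\right) = 50 \cdot 37 \left(-53\right) = 1850 \left(-53\right) = -98050$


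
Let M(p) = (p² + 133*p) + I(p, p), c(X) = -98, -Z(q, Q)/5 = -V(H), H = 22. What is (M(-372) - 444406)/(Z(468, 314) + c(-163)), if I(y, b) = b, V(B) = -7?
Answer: 18730/7 ≈ 2675.7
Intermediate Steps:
Z(q, Q) = -35 (Z(q, Q) = -(-5)*(-7) = -5*7 = -35)
M(p) = p² + 134*p (M(p) = (p² + 133*p) + p = p² + 134*p)
(M(-372) - 444406)/(Z(468, 314) + c(-163)) = (-372*(134 - 372) - 444406)/(-35 - 98) = (-372*(-238) - 444406)/(-133) = (88536 - 444406)*(-1/133) = -355870*(-1/133) = 18730/7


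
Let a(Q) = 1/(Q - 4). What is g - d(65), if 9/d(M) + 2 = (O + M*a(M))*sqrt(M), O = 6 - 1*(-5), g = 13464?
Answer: 236935103103/17597678 - 101016*sqrt(65)/8798839 ≈ 13464.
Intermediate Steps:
a(Q) = 1/(-4 + Q)
O = 11 (O = 6 + 5 = 11)
d(M) = 9/(-2 + sqrt(M)*(11 + M/(-4 + M))) (d(M) = 9/(-2 + (11 + M/(-4 + M))*sqrt(M)) = 9/(-2 + sqrt(M)*(11 + M/(-4 + M))))
g - d(65) = 13464 - 9*(-4 + 65)/(65**(3/2) + (-4 + 65)*(-2 + 11*sqrt(65))) = 13464 - 9*61/(65*sqrt(65) + 61*(-2 + 11*sqrt(65))) = 13464 - 9*61/(65*sqrt(65) + (-122 + 671*sqrt(65))) = 13464 - 9*61/(-122 + 736*sqrt(65)) = 13464 - 549/(-122 + 736*sqrt(65))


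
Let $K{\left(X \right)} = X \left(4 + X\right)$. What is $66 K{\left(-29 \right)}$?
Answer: $47850$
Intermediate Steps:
$66 K{\left(-29 \right)} = 66 \left(- 29 \left(4 - 29\right)\right) = 66 \left(\left(-29\right) \left(-25\right)\right) = 66 \cdot 725 = 47850$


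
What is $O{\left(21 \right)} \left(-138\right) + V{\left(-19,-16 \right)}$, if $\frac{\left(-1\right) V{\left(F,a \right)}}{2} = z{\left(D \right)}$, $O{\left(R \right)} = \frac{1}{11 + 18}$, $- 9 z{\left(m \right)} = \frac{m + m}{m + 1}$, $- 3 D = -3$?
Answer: $- \frac{1184}{261} \approx -4.5364$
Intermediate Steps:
$D = 1$ ($D = \left(- \frac{1}{3}\right) \left(-3\right) = 1$)
$z{\left(m \right)} = - \frac{2 m}{9 \left(1 + m\right)}$ ($z{\left(m \right)} = - \frac{\left(m + m\right) \frac{1}{m + 1}}{9} = - \frac{2 m \frac{1}{1 + m}}{9} = - \frac{2 m}{9 \left(1 + m\right)}$)
$O{\left(R \right)} = \frac{1}{29}$
$V{\left(F,a \right)} = \frac{2}{9}$ ($V{\left(F,a \right)} = - 2 \left(\left(-2\right) 1 \frac{1}{9 + 9 \cdot 1}\right) = - 2 \left(\left(-2\right) 1 \frac{1}{9 + 9}\right) = - 2 \left(\left(-2\right) 1 \cdot \frac{1}{18}\right) = \left(-2\right) \left(- \frac{1}{9}\right) = \frac{2}{9}$)
$O{\left(21 \right)} \left(-138\right) + V{\left(-19,-16 \right)} = \frac{1}{29} \left(-138\right) + \frac{2}{9} = - \frac{138}{29} + \frac{2}{9} = - \frac{1184}{261}$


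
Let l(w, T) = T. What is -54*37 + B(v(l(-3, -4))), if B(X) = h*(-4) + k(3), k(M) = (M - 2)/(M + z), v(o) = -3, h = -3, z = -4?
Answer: -1987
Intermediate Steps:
k(M) = (-2 + M)/(-4 + M) (k(M) = (M - 2)/(M - 4) = (-2 + M)/(-4 + M))
B(X) = 11 (B(X) = -3*(-4) + (-2 + 3)/(-4 + 3) = 12 + 1/(-1) = 12 - 1*1 = 12 - 1 = 11)
-54*37 + B(v(l(-3, -4))) = -54*37 + 11 = -1998 + 11 = -1987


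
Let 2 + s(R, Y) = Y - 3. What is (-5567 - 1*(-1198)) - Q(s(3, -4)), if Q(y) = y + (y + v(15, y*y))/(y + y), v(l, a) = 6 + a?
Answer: -13067/3 ≈ -4355.7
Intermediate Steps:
s(R, Y) = -5 + Y (s(R, Y) = -2 + (Y - 3) = -2 + (-3 + Y) = -5 + Y)
Q(y) = y + (6 + y + y²)/(2*y) (Q(y) = y + (y + (6 + y*y))/(y + y) = y + (y + (6 + y²))/((2*y)) = y + (6 + y + y²)*(1/(2*y)) = y + (6 + y + y²)/(2*y))
(-5567 - 1*(-1198)) - Q(s(3, -4)) = (-5567 - 1*(-1198)) - (6 + (-5 - 4) + 3*(-5 - 4)²)/(2*(-5 - 4)) = (-5567 + 1198) - (6 - 9 + 3*(-9)²)/(2*(-9)) = -4369 - (-1)*(6 - 9 + 3*81)/(2*9) = -4369 - (-1)*(6 - 9 + 243)/(2*9) = -4369 - (-1)*240/(2*9) = -4369 - 1*(-40/3) = -4369 + 40/3 = -13067/3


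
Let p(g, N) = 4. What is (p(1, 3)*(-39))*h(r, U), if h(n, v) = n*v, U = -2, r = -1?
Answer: -312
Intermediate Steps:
(p(1, 3)*(-39))*h(r, U) = (4*(-39))*(-1*(-2)) = -156*2 = -312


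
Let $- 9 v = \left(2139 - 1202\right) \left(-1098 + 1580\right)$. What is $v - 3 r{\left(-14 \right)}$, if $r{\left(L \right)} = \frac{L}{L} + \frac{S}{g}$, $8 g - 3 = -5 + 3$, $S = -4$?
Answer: $- \frac{450797}{9} \approx -50089.0$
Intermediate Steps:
$g = \frac{1}{8}$ ($g = \frac{3}{8} + \frac{-5 + 3}{8} = \frac{3}{8} + \frac{1}{8} \left(-2\right) = \frac{3}{8} - \frac{1}{4} = \frac{1}{8} \approx 0.125$)
$r{\left(L \right)} = -31$ ($r{\left(L \right)} = \frac{L}{L} - 4 \frac{1}{\frac{1}{8}} = 1 - 32 = -31$)
$v = - \frac{451634}{9}$ ($v = - \frac{\left(2139 - 1202\right) \left(-1098 + 1580\right)}{9} = - \frac{937 \cdot 482}{9} = \left(- \frac{1}{9}\right) 451634 = - \frac{451634}{9} \approx -50182.0$)
$v - 3 r{\left(-14 \right)} = - \frac{451634}{9} - 3 \left(-31\right) = - \frac{451634}{9} - -93 = - \frac{451634}{9} + 93 = - \frac{450797}{9}$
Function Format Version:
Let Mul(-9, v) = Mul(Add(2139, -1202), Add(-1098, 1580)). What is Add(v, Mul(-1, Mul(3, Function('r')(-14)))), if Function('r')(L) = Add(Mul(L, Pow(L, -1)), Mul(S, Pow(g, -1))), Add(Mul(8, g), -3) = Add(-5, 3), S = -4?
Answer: Rational(-450797, 9) ≈ -50089.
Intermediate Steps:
g = Rational(1, 8) (g = Add(Rational(3, 8), Mul(Rational(1, 8), Add(-5, 3))) = Add(Rational(3, 8), Mul(Rational(1, 8), -2)) = Add(Rational(3, 8), Rational(-1, 4)) = Rational(1, 8) ≈ 0.12500)
Function('r')(L) = -31 (Function('r')(L) = Add(Mul(L, Pow(L, -1)), Mul(-4, Pow(Rational(1, 8), -1))) = Add(1, Mul(-4, 8)) = Add(1, -32) = -31)
v = Rational(-451634, 9) (v = Mul(Rational(-1, 9), Mul(Add(2139, -1202), Add(-1098, 1580))) = Mul(Rational(-1, 9), Mul(937, 482)) = Mul(Rational(-1, 9), 451634) = Rational(-451634, 9) ≈ -50182.)
Add(v, Mul(-1, Mul(3, Function('r')(-14)))) = Add(Rational(-451634, 9), Mul(-1, Mul(3, -31))) = Add(Rational(-451634, 9), Mul(-1, -93)) = Add(Rational(-451634, 9), 93) = Rational(-450797, 9)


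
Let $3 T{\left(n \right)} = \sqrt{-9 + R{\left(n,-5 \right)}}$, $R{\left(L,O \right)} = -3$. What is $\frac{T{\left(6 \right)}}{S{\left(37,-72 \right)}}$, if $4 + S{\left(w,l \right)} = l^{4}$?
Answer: $\frac{i \sqrt{3}}{40310778} \approx 4.2967 \cdot 10^{-8} i$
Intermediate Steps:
$S{\left(w,l \right)} = -4 + l^{4}$
$T{\left(n \right)} = \frac{2 i \sqrt{3}}{3}$ ($T{\left(n \right)} = \frac{\sqrt{-9 - 3}}{3} = \frac{\sqrt{-12}}{3} = \frac{2 i \sqrt{3}}{3}$)
$\frac{T{\left(6 \right)}}{S{\left(37,-72 \right)}} = \frac{\frac{2}{3} i \sqrt{3}}{-4 + \left(-72\right)^{4}} = \frac{\frac{2}{3} i \sqrt{3}}{-4 + 26873856} = \frac{\frac{2}{3} i \sqrt{3}}{26873852} = \frac{2 i \sqrt{3}}{3} \cdot \frac{1}{26873852} = \frac{i \sqrt{3}}{40310778}$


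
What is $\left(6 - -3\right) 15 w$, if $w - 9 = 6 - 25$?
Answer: $-1350$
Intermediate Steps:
$w = -10$ ($w = 9 + \left(6 - 25\right) = 9 - 19 = -10$)
$\left(6 - -3\right) 15 w = \left(6 - -3\right) 15 \left(-10\right) = \left(6 + 3\right) 15 \left(-10\right) = 9 \cdot 15 \left(-10\right) = 135 \left(-10\right) = -1350$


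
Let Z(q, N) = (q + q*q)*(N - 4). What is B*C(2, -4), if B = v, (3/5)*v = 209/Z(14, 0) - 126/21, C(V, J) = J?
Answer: 5249/126 ≈ 41.659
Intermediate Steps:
Z(q, N) = (-4 + N)*(q + q**2) (Z(q, N) = (q + q**2)*(-4 + N) = (-4 + N)*(q + q**2))
v = -5249/504 (v = 5*(209/((14*(-4 + 0 - 4*14 + 0*14))) - 126/21)/3 = 5*(209/((14*(-4 + 0 - 56 + 0))) - 126*1/21)/3 = 5*(209/((14*(-60))) - 6)/3 = 5*(209/(-840) - 6)/3 = 5*(209*(-1/840) - 6)/3 = 5*(-209/840 - 6)/3 = (5/3)*(-5249/840) = -5249/504 ≈ -10.415)
B = -5249/504 ≈ -10.415
B*C(2, -4) = -5249/504*(-4) = 5249/126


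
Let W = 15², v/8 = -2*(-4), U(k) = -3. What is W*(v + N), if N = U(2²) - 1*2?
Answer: 13275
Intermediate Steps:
N = -5 (N = -3 - 1*2 = -3 - 2 = -5)
v = 64 (v = 8*(-2*(-4)) = 8*8 = 64)
W = 225
W*(v + N) = 225*(64 - 5) = 225*59 = 13275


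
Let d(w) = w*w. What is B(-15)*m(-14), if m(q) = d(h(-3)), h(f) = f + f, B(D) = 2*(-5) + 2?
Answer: -288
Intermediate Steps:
B(D) = -8 (B(D) = -10 + 2 = -8)
h(f) = 2*f
d(w) = w²
m(q) = 36 (m(q) = (2*(-3))² = (-6)² = 36)
B(-15)*m(-14) = -8*36 = -288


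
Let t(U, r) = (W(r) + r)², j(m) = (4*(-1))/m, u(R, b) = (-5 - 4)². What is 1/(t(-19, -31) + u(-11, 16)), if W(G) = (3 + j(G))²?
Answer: 923521/490231125 ≈ 0.0018838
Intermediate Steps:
u(R, b) = 81 (u(R, b) = (-9)² = 81)
j(m) = -4/m
W(G) = (3 - 4/G)²
t(U, r) = (r + (-4 + 3*r)²/r²)² (t(U, r) = ((-4 + 3*r)²/r² + r)² = (r + (-4 + 3*r)²/r²)²)
1/(t(-19, -31) + u(-11, 16)) = 1/(((-31)³ + (-4 + 3*(-31))²)²/(-31)⁴ + 81) = 1/((-29791 + (-4 - 93)²)²/923521 + 81) = 1/((-29791 + (-97)²)²/923521 + 81) = 1/((-29791 + 9409)²/923521 + 81) = 1/((1/923521)*(-20382)² + 81) = 1/((1/923521)*415425924 + 81) = 1/(415425924/923521 + 81) = 1/(490231125/923521) = 923521/490231125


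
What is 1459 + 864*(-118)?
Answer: -100493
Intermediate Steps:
1459 + 864*(-118) = 1459 - 101952 = -100493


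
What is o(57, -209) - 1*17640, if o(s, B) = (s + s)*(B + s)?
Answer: -34968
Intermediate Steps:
o(s, B) = 2*s*(B + s) (o(s, B) = (2*s)*(B + s) = 2*s*(B + s))
o(57, -209) - 1*17640 = 2*57*(-209 + 57) - 1*17640 = 2*57*(-152) - 17640 = -17328 - 17640 = -34968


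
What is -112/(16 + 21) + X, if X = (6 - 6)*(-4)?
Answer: -112/37 ≈ -3.0270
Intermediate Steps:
X = 0 (X = 0*(-4) = 0)
-112/(16 + 21) + X = -112/(16 + 21) + 0 = -112/37 + 0 = -112/37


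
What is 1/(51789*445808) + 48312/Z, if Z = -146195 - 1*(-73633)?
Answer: -557712532531591/837653932525872 ≈ -0.66580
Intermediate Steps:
Z = -72562 (Z = -146195 + 73633 = -72562)
1/(51789*445808) + 48312/Z = 1/(51789*445808) + 48312/(-72562) = (1/51789)*(1/445808) + 48312*(-1/72562) = 1/23087950512 - 24156/36281 = -557712532531591/837653932525872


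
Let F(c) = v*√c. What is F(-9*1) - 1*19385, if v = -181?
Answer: -19385 - 543*I ≈ -19385.0 - 543.0*I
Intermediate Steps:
F(c) = -181*√c
F(-9*1) - 1*19385 = -181*3*I - 1*19385 = -543*I - 19385 = -19385 - 543*I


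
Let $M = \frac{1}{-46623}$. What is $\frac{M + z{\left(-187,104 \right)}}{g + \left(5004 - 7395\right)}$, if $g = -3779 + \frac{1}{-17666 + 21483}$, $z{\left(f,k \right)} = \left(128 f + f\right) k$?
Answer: $\frac{446464601744689}{1098013097847} \approx 406.61$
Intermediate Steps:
$M = - \frac{1}{46623} \approx -2.1449 \cdot 10^{-5}$
$z{\left(f,k \right)} = 129 f k$
$g = - \frac{14424442}{3817}$ ($g = -3779 + \frac{1}{3817} = - \frac{14424442}{3817} \approx -3779.0$)
$\frac{M + z{\left(-187,104 \right)}}{g + \left(5004 - 7395\right)} = \frac{- \frac{1}{46623} + 129 \left(-187\right) 104}{- \frac{14424442}{3817} + \left(5004 - 7395\right)} = \frac{- \frac{1}{46623} - 2508792}{- \frac{14424442}{3817} + \left(5004 - 7395\right)} = - \frac{116967409417}{46623 \left(- \frac{14424442}{3817} - 2391\right)} = - \frac{116967409417}{46623 \left(- \frac{23550889}{3817}\right)} = \left(- \frac{116967409417}{46623}\right) \left(- \frac{3817}{23550889}\right) = \frac{446464601744689}{1098013097847}$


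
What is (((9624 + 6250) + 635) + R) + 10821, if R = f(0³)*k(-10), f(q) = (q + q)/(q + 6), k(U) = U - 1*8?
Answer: 27330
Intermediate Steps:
k(U) = -8 + U (k(U) = U - 8 = -8 + U)
f(q) = 2*q/(6 + q) (f(q) = (2*q)/(6 + q) = 2*q/(6 + q))
R = 0 (R = (2*0³/(6 + 0³))*(-8 - 10) = (2*0/(6 + 0))*(-18) = (2*0/6)*(-18) = (2*0*(⅙))*(-18) = 0*(-18) = 0)
(((9624 + 6250) + 635) + R) + 10821 = (((9624 + 6250) + 635) + 0) + 10821 = ((15874 + 635) + 0) + 10821 = (16509 + 0) + 10821 = 16509 + 10821 = 27330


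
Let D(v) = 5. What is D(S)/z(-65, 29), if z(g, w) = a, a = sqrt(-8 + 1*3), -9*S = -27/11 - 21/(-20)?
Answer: -I*sqrt(5) ≈ -2.2361*I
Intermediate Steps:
S = 103/660 (S = -(-27/11 - 21/(-20))/9 = -(-27*1/11 - 21*(-1/20))/9 = -(-27/11 + 21/20)/9 = -1/9*(-309/220) = 103/660 ≈ 0.15606)
a = I*sqrt(5) (a = sqrt(-8 + 3) = sqrt(-5) = I*sqrt(5) ≈ 2.2361*I)
z(g, w) = I*sqrt(5)
D(S)/z(-65, 29) = 5/((I*sqrt(5))) = 5*(-I*sqrt(5)/5) = -I*sqrt(5)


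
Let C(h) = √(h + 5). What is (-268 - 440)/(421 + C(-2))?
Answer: -149034/88619 + 354*√3/88619 ≈ -1.6748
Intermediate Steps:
C(h) = √(5 + h)
(-268 - 440)/(421 + C(-2)) = (-268 - 440)/(421 + √(5 - 2)) = -708/(421 + √3)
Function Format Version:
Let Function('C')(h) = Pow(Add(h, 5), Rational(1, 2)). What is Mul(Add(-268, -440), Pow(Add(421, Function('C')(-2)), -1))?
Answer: Add(Rational(-149034, 88619), Mul(Rational(354, 88619), Pow(3, Rational(1, 2)))) ≈ -1.6748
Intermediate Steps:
Function('C')(h) = Pow(Add(5, h), Rational(1, 2))
Mul(Add(-268, -440), Pow(Add(421, Function('C')(-2)), -1)) = Mul(Add(-268, -440), Pow(Add(421, Pow(Add(5, -2), Rational(1, 2))), -1)) = Mul(-708, Pow(Add(421, Pow(3, Rational(1, 2))), -1))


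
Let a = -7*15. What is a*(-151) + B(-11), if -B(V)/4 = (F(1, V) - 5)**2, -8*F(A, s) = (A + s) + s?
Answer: 253319/16 ≈ 15832.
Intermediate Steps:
F(A, s) = -s/4 - A/8 (F(A, s) = -((A + s) + s)/8 = -(A + 2*s)/8 = -s/4 - A/8)
a = -105
B(V) = -4*(-41/8 - V/4)**2 (B(V) = -4*((-V/4 - 1/8*1) - 5)**2 = -4*((-V/4 - 1/8) - 5)**2 = -4*((-1/8 - V/4) - 5)**2 = -4*(-41/8 - V/4)**2)
a*(-151) + B(-11) = -105*(-151) - (41 + 2*(-11))**2/16 = 15855 - (41 - 22)**2/16 = 15855 - 1/16*19**2 = 15855 - 1/16*361 = 15855 - 361/16 = 253319/16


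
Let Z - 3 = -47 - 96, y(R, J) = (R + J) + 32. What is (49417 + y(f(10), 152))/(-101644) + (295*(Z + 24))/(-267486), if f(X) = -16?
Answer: -4892517815/13594173492 ≈ -0.35990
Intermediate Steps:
y(R, J) = 32 + J + R (y(R, J) = (J + R) + 32 = 32 + J + R)
Z = -140 (Z = 3 + (-47 - 96) = 3 - 143 = -140)
(49417 + y(f(10), 152))/(-101644) + (295*(Z + 24))/(-267486) = (49417 + (32 + 152 - 16))/(-101644) + (295*(-140 + 24))/(-267486) = (49417 + 168)*(-1/101644) + (295*(-116))*(-1/267486) = 49585*(-1/101644) - 34220*(-1/267486) = -49585/101644 + 17110/133743 = -4892517815/13594173492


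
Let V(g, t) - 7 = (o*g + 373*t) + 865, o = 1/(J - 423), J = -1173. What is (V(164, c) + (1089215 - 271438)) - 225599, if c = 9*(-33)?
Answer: 192425290/399 ≈ 4.8227e+5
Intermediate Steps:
c = -297
o = -1/1596 (o = 1/(-1173 - 423) = 1/(-1596) = -1/1596 ≈ -0.00062657)
V(g, t) = 872 + 373*t - g/1596 (V(g, t) = 7 + ((-g/1596 + 373*t) + 865) = 7 + ((373*t - g/1596) + 865) = 7 + (865 + 373*t - g/1596) = 872 + 373*t - g/1596)
(V(164, c) + (1089215 - 271438)) - 225599 = ((872 + 373*(-297) - 1/1596*164) + (1089215 - 271438)) - 225599 = ((872 - 110781 - 41/399) + 817777) - 225599 = (-43853732/399 + 817777) - 225599 = 282439291/399 - 225599 = 192425290/399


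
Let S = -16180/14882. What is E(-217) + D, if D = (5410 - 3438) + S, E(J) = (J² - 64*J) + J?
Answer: 466780722/7441 ≈ 62731.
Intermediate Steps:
E(J) = J² - 63*J
S = -8090/7441 (S = -16180*1/14882 = -8090/7441 ≈ -1.0872)
D = 14665562/7441 (D = (5410 - 3438) - 8090/7441 = 1972 - 8090/7441 = 14665562/7441 ≈ 1970.9)
E(-217) + D = -217*(-63 - 217) + 14665562/7441 = -217*(-280) + 14665562/7441 = 60760 + 14665562/7441 = 466780722/7441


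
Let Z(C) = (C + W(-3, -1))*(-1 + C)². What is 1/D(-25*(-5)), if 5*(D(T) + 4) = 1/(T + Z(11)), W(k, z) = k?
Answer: -4625/18499 ≈ -0.25001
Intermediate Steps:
Z(C) = (-1 + C)²*(-3 + C) (Z(C) = (C - 3)*(-1 + C)² = (-3 + C)*(-1 + C)² = (-1 + C)²*(-3 + C))
D(T) = -4 + 1/(5*(800 + T)) (D(T) = -4 + 1/(5*(T + (-1 + 11)²*(-3 + 11))) = -4 + 1/(5*(T + 10²*8)) = -4 + 1/(5*(T + 100*8)) = -4 + 1/(5*(T + 800)) = -4 + 1/(5*(800 + T)))
1/D(-25*(-5)) = 1/((-15999 - (-500)*(-5))/(5*(800 - 25*(-5)))) = 1/((-15999 - 20*125)/(5*(800 + 125))) = 1/((⅕)*(-15999 - 2500)/925) = 1/((⅕)*(1/925)*(-18499)) = 1/(-18499/4625) = -4625/18499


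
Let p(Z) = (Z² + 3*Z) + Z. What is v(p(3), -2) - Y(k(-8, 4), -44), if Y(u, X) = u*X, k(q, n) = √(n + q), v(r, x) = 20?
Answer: 20 + 88*I ≈ 20.0 + 88.0*I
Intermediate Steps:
p(Z) = Z² + 4*Z
Y(u, X) = X*u
v(p(3), -2) - Y(k(-8, 4), -44) = 20 - (-44)*√(4 - 8) = 20 - (-44)*√(-4) = 20 - (-44)*2*I = 20 - (-88)*I = 20 + 88*I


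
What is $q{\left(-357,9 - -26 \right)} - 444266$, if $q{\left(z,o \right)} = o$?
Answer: $-444231$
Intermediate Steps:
$q{\left(-357,9 - -26 \right)} - 444266 = \left(9 - -26\right) - 444266 = \left(9 + 26\right) - 444266 = 35 - 444266 = -444231$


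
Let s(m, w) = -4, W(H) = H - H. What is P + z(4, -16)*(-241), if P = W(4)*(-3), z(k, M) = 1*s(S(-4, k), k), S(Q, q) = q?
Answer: 964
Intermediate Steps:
W(H) = 0
z(k, M) = -4 (z(k, M) = 1*(-4) = -4)
P = 0 (P = 0*(-3) = 0)
P + z(4, -16)*(-241) = 0 - 4*(-241) = 0 + 964 = 964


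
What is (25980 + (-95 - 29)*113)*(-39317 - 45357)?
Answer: -1013378432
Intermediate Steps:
(25980 + (-95 - 29)*113)*(-39317 - 45357) = (25980 - 124*113)*(-84674) = (25980 - 14012)*(-84674) = 11968*(-84674) = -1013378432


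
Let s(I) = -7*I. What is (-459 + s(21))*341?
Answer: -206646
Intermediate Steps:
(-459 + s(21))*341 = (-459 - 7*21)*341 = (-459 - 147)*341 = -606*341 = -206646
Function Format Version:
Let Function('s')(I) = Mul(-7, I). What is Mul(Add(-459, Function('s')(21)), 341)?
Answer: -206646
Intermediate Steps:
Mul(Add(-459, Function('s')(21)), 341) = Mul(Add(-459, Mul(-7, 21)), 341) = Mul(Add(-459, -147), 341) = Mul(-606, 341) = -206646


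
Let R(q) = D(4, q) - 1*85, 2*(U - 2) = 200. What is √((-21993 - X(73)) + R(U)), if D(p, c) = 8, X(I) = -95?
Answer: 5*I*√879 ≈ 148.24*I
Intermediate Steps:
U = 102 (U = 2 + (½)*200 = 2 + 100 = 102)
R(q) = -77 (R(q) = 8 - 1*85 = 8 - 85 = -77)
√((-21993 - X(73)) + R(U)) = √((-21993 - 1*(-95)) - 77) = √((-21993 + 95) - 77) = √(-21898 - 77) = √(-21975) = 5*I*√879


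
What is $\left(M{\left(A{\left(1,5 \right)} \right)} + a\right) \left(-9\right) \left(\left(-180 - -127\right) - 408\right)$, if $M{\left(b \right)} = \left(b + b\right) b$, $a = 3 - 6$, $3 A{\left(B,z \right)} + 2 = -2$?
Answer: $2305$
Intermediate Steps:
$A{\left(B,z \right)} = - \frac{4}{3}$ ($A{\left(B,z \right)} = - \frac{2}{3} + \frac{1}{3} \left(-2\right) = - \frac{2}{3} - \frac{2}{3} = - \frac{4}{3}$)
$a = -3$ ($a = 3 - 6 = -3$)
$M{\left(b \right)} = 2 b^{2}$ ($M{\left(b \right)} = 2 b b = 2 b^{2}$)
$\left(M{\left(A{\left(1,5 \right)} \right)} + a\right) \left(-9\right) \left(\left(-180 - -127\right) - 408\right) = \left(2 \left(- \frac{4}{3}\right)^{2} - 3\right) \left(-9\right) \left(\left(-180 - -127\right) - 408\right) = \left(2 \cdot \frac{16}{9} - 3\right) \left(-9\right) \left(\left(-180 + 127\right) - 408\right) = \left(\frac{32}{9} - 3\right) \left(-9\right) \left(-53 - 408\right) = \frac{5}{9} \left(-9\right) \left(-461\right) = \left(-5\right) \left(-461\right) = 2305$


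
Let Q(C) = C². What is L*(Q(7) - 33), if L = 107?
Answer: 1712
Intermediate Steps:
L*(Q(7) - 33) = 107*(7² - 33) = 107*(49 - 33) = 107*16 = 1712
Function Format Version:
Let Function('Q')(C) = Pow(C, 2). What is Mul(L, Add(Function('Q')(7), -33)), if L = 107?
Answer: 1712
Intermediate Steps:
Mul(L, Add(Function('Q')(7), -33)) = Mul(107, Add(Pow(7, 2), -33)) = Mul(107, Add(49, -33)) = Mul(107, 16) = 1712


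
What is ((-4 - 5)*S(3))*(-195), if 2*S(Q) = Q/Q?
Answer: 1755/2 ≈ 877.50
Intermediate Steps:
S(Q) = 1/2 (S(Q) = (Q/Q)/2 = (1/2)*1 = 1/2)
((-4 - 5)*S(3))*(-195) = ((-4 - 5)*(1/2))*(-195) = -9*1/2*(-195) = -9/2*(-195) = 1755/2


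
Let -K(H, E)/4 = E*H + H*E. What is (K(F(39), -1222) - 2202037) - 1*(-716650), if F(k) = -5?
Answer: -1534267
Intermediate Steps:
K(H, E) = -8*E*H (K(H, E) = -4*(E*H + H*E) = -4*(E*H + E*H) = -8*E*H)
(K(F(39), -1222) - 2202037) - 1*(-716650) = (-8*(-1222)*(-5) - 2202037) - 1*(-716650) = (-48880 - 2202037) + 716650 = -2250917 + 716650 = -1534267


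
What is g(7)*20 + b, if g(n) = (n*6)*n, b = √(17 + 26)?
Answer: 5880 + √43 ≈ 5886.6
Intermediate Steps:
b = √43 ≈ 6.5574
g(n) = 6*n² (g(n) = (6*n)*n = 6*n²)
g(7)*20 + b = (6*7²)*20 + √43 = (6*49)*20 + √43 = 294*20 + √43 = 5880 + √43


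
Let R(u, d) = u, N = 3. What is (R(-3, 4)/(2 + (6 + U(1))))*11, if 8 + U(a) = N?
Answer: -11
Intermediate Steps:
U(a) = -5 (U(a) = -8 + 3 = -5)
(R(-3, 4)/(2 + (6 + U(1))))*11 = -3/(2 + (6 - 5))*11 = -3/(2 + 1)*11 = -3/3*11 = -3*⅓*11 = -1*11 = -11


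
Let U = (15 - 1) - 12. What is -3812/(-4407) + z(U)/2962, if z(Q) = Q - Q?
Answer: 3812/4407 ≈ 0.86499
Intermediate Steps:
U = 2 (U = 14 - 12 = 2)
z(Q) = 0
-3812/(-4407) + z(U)/2962 = -3812/(-4407) + 0/2962 = -3812*(-1/4407) + 0*(1/2962) = 3812/4407 + 0 = 3812/4407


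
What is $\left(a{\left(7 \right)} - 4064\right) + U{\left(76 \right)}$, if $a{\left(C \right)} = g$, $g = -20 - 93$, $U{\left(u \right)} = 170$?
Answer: $-4007$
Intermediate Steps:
$g = -113$ ($g = -20 - 93 = -113$)
$a{\left(C \right)} = -113$
$\left(a{\left(7 \right)} - 4064\right) + U{\left(76 \right)} = \left(-113 - 4064\right) + 170 = -4177 + 170 = -4007$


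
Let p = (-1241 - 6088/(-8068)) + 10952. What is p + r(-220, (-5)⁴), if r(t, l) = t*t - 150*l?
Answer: -71882341/2017 ≈ -35638.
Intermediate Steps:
r(t, l) = t² - 150*l
p = 19588609/2017 (p = (-1241 - 6088*(-1/8068)) + 10952 = (-1241 + 1522/2017) + 10952 = -2501575/2017 + 10952 = 19588609/2017 ≈ 9711.8)
p + r(-220, (-5)⁴) = 19588609/2017 + ((-220)² - 150*(-5)⁴) = 19588609/2017 + (48400 - 150*625) = 19588609/2017 + (48400 - 93750) = 19588609/2017 - 45350 = -71882341/2017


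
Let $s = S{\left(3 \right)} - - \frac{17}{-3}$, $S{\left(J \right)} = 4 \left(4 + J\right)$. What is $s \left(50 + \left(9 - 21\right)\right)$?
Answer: $\frac{2546}{3} \approx 848.67$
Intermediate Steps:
$S{\left(J \right)} = 16 + 4 J$
$s = \frac{67}{3}$ ($s = \left(16 + 4 \cdot 3\right) - - \frac{17}{-3} = \left(16 + 12\right) - \left(-17\right) \left(- \frac{1}{3}\right) = 28 - \frac{17}{3} = \frac{67}{3} \approx 22.333$)
$s \left(50 + \left(9 - 21\right)\right) = \frac{67 \left(50 + \left(9 - 21\right)\right)}{3} = \frac{67 \left(50 - 12\right)}{3} = \frac{67}{3} \cdot 38 = \frac{2546}{3}$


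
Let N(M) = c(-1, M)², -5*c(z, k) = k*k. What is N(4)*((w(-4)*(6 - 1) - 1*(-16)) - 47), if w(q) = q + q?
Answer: -18176/25 ≈ -727.04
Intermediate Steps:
w(q) = 2*q
c(z, k) = -k²/5 (c(z, k) = -k*k/5 = -k²/5)
N(M) = M⁴/25 (N(M) = (-M²/5)² = M⁴/25)
N(4)*((w(-4)*(6 - 1) - 1*(-16)) - 47) = ((1/25)*4⁴)*(((2*(-4))*(6 - 1) - 1*(-16)) - 47) = ((1/25)*256)*((-8*5 + 16) - 47) = 256*((-40 + 16) - 47)/25 = 256*(-24 - 47)/25 = (256/25)*(-71) = -18176/25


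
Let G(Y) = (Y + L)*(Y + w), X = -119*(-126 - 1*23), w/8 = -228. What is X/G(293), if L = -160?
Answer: -2533/29089 ≈ -0.087078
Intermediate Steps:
w = -1824 (w = 8*(-228) = -1824)
X = 17731 (X = -119*(-126 - 23) = -119*(-149) = 17731)
G(Y) = (-1824 + Y)*(-160 + Y) (G(Y) = (Y - 160)*(Y - 1824) = (-160 + Y)*(-1824 + Y) = (-1824 + Y)*(-160 + Y))
X/G(293) = 17731/(291840 + 293² - 1984*293) = 17731/(291840 + 85849 - 581312) = 17731/(-203623) = 17731*(-1/203623) = -2533/29089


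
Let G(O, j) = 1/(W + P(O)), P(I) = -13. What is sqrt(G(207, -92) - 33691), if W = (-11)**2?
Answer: I*sqrt(10915881)/18 ≈ 183.55*I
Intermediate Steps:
W = 121
G(O, j) = 1/108 (G(O, j) = 1/(121 - 13) = 1/108)
sqrt(G(207, -92) - 33691) = sqrt(1/108 - 33691) = sqrt(-3638627/108) = I*sqrt(10915881)/18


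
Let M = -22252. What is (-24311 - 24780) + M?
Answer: -71343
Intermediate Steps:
(-24311 - 24780) + M = (-24311 - 24780) - 22252 = -49091 - 22252 = -71343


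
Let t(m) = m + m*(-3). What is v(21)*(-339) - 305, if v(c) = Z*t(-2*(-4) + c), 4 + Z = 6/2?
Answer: -19967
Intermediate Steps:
t(m) = -2*m (t(m) = m - 3*m = -2*m)
Z = -1 (Z = -4 + 6/2 = -4 + 6*(1/2) = -4 + 3 = -1)
v(c) = 16 + 2*c (v(c) = -(-2)*(-2*(-4) + c) = -(-2)*(8 + c) = -(-16 - 2*c) = 16 + 2*c)
v(21)*(-339) - 305 = (16 + 2*21)*(-339) - 305 = (16 + 42)*(-339) - 305 = 58*(-339) - 305 = -19662 - 305 = -19967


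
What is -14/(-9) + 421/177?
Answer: 2089/531 ≈ 3.9341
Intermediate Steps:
-14/(-9) + 421/177 = -14*(-⅑) + 421*(1/177) = 14/9 + 421/177 = 2089/531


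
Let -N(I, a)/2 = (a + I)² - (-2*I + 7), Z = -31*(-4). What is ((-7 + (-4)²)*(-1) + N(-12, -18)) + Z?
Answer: -1623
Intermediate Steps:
Z = 124
N(I, a) = 14 - 4*I - 2*(I + a)² (N(I, a) = -2*((a + I)² - (-2*I + 7)) = -2*((I + a)² - (7 - 2*I)) = -2*((I + a)² + (-7 + 2*I)) = -2*(-7 + (I + a)² + 2*I) = 14 - 4*I - 2*(I + a)²)
((-7 + (-4)²)*(-1) + N(-12, -18)) + Z = ((-7 + (-4)²)*(-1) + (14 - 4*(-12) - 2*(-12 - 18)²)) + 124 = ((-7 + 16)*(-1) + (14 + 48 - 2*(-30)²)) + 124 = (9*(-1) + (14 + 48 - 2*900)) + 124 = (-9 + (14 + 48 - 1800)) + 124 = (-9 - 1738) + 124 = -1747 + 124 = -1623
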